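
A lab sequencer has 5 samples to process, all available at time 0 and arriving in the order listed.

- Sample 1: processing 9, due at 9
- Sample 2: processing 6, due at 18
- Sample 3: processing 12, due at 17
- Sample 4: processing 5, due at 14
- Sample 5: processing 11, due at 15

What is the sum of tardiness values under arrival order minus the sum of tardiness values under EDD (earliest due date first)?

FIFO (arrival order): Sample 1 Sample 2 Sample 3 Sample 4 Sample 5.
Sample 1: 0→9, due 9, tardiness 0
Sample 2: 9→15, due 18, tardiness 0
Sample 3: 15→27, due 17, tardiness 10
Sample 4: 27→32, due 14, tardiness 18
Sample 5: 32→43, due 15, tardiness 28
Sum = 0+0+10+18+28 = 56.
EDD (increasing due date): Sample 1 Sample 4 Sample 5 Sample 3 Sample 2.
Sample 1: 0→9, due 9, tardiness 0
Sample 4: 9→14, due 14, tardiness 0
Sample 5: 14→25, due 15, tardiness 10
Sample 3: 25→37, due 17, tardiness 20
Sample 2: 37→43, due 18, tardiness 25
Sum = 0+0+10+20+25 = 55.
Difference = 56 − 55 = 1.

1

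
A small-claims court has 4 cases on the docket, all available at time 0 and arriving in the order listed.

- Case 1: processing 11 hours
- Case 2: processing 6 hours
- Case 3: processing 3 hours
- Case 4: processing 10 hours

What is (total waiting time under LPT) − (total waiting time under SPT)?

28

LPT (decreasing processing time): Case 1 Case 4 Case 2 Case 3.
Case 1: waits 0, runs 0→11
Case 4: waits 11, runs 11→21
Case 2: waits 21, runs 21→27
Case 3: waits 27, runs 27→30
Sum = 0+11+21+27 = 59.
SPT (increasing processing time): Case 3 Case 2 Case 4 Case 1.
Case 3: waits 0, runs 0→3
Case 2: waits 3, runs 3→9
Case 4: waits 9, runs 9→19
Case 1: waits 19, runs 19→30
Sum = 0+3+9+19 = 31.
Difference = 59 − 31 = 28.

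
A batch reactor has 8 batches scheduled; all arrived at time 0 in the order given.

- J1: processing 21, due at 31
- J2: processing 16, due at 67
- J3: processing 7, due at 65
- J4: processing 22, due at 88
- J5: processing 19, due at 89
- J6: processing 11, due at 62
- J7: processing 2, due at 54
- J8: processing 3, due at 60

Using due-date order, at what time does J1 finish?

EDD (increasing due date): J1 J7 J8 J6 J3 J2 J4 J5.
J1: 0→21

21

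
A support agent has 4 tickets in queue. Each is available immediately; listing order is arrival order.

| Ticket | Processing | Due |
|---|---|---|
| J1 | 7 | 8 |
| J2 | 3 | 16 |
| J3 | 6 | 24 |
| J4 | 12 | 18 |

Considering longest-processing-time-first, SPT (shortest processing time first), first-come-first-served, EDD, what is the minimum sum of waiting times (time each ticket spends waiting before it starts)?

LPT (decreasing processing time): J4 J1 J3 J2.
J4: waits 0, runs 0→12
J1: waits 12, runs 12→19
J3: waits 19, runs 19→25
J2: waits 25, runs 25→28
Sum = 0+12+19+25 = 56.
SPT (increasing processing time): J2 J3 J1 J4.
J2: waits 0, runs 0→3
J3: waits 3, runs 3→9
J1: waits 9, runs 9→16
J4: waits 16, runs 16→28
Sum = 0+3+9+16 = 28.
FIFO (arrival order): J1 J2 J3 J4.
J1: waits 0, runs 0→7
J2: waits 7, runs 7→10
J3: waits 10, runs 10→16
J4: waits 16, runs 16→28
Sum = 0+7+10+16 = 33.
EDD (increasing due date): J1 J2 J4 J3.
J1: waits 0, runs 0→7
J2: waits 7, runs 7→10
J4: waits 10, runs 10→22
J3: waits 22, runs 22→28
Sum = 0+7+10+22 = 39.
LPT 56, SPT 28, FIFO 33, EDD 39 → minimum 28.

28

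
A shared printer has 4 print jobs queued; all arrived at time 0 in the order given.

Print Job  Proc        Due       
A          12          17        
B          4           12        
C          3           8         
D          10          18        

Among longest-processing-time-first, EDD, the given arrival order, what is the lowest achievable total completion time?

LPT (decreasing processing time): A D B C.
A: 0→12
D: 12→22
B: 22→26
C: 26→29
Sum = 12+22+26+29 = 89.
EDD (increasing due date): C B A D.
C: 0→3
B: 3→7
A: 7→19
D: 19→29
Sum = 3+7+19+29 = 58.
FIFO (arrival order): A B C D.
A: 0→12
B: 12→16
C: 16→19
D: 19→29
Sum = 12+16+19+29 = 76.
LPT 89, EDD 58, FIFO 76 → minimum 58.

58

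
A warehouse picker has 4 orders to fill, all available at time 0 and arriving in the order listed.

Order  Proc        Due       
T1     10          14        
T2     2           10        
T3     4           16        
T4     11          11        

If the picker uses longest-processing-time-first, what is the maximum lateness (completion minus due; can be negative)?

LPT (decreasing processing time): T4 T1 T3 T2.
T4: 0→11, due 11, lateness 0
T1: 11→21, due 14, lateness 7
T3: 21→25, due 16, lateness 9
T2: 25→27, due 10, lateness 17
Maximum = 17.

17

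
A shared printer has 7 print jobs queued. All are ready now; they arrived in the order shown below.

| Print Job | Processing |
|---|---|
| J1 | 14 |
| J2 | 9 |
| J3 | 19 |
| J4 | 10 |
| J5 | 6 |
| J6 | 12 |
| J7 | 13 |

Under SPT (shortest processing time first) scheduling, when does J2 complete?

15

SPT (increasing processing time): J5 J2 J4 J6 J7 J1 J3.
J5: 0→6
J2: 6→15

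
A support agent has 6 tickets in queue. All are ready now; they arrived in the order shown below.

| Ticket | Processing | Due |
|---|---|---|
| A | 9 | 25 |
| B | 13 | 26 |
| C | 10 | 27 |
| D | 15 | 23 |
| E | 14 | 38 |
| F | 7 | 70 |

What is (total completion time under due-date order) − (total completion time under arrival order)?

EDD (increasing due date): D A B C E F.
D: 0→15
A: 15→24
B: 24→37
C: 37→47
E: 47→61
F: 61→68
Sum = 15+24+37+47+61+68 = 252.
FIFO (arrival order): A B C D E F.
A: 0→9
B: 9→22
C: 22→32
D: 32→47
E: 47→61
F: 61→68
Sum = 9+22+32+47+61+68 = 239.
Difference = 252 − 239 = 13.

13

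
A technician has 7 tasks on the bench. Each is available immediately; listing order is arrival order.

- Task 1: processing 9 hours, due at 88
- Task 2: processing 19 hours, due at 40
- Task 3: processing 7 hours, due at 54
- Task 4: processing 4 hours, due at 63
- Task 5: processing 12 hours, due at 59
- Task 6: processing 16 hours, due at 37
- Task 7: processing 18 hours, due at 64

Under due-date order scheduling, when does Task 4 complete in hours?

EDD (increasing due date): Task 6 Task 2 Task 3 Task 5 Task 4 Task 7 Task 1.
Task 6: 0→16
Task 2: 16→35
Task 3: 35→42
Task 5: 42→54
Task 4: 54→58

58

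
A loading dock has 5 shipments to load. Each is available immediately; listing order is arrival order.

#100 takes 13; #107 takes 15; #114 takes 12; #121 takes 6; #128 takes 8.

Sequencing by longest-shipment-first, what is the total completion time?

185

LPT (decreasing processing time): #107 #100 #114 #128 #121.
#107: 0→15
#100: 15→28
#114: 28→40
#128: 40→48
#121: 48→54
Sum = 15+28+40+48+54 = 185.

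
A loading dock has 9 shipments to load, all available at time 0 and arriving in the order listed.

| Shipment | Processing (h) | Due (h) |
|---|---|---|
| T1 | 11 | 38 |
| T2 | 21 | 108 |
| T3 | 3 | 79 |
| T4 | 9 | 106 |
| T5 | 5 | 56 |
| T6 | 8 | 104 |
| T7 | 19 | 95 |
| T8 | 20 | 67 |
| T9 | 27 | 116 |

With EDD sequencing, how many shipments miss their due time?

1

EDD (increasing due date): T1 T5 T8 T3 T7 T6 T4 T2 T9.
T1: 0→11, due 38, tardiness 0
T5: 11→16, due 56, tardiness 0
T8: 16→36, due 67, tardiness 0
T3: 36→39, due 79, tardiness 0
T7: 39→58, due 95, tardiness 0
T6: 58→66, due 104, tardiness 0
T4: 66→75, due 106, tardiness 0
T2: 75→96, due 108, tardiness 0
T9: 96→123, due 116, tardiness 7
Late shipments: 1.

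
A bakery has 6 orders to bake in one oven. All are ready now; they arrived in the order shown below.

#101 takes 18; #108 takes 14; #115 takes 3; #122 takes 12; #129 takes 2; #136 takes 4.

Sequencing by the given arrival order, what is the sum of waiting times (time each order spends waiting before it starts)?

FIFO (arrival order): #101 #108 #115 #122 #129 #136.
#101: waits 0, runs 0→18
#108: waits 18, runs 18→32
#115: waits 32, runs 32→35
#122: waits 35, runs 35→47
#129: waits 47, runs 47→49
#136: waits 49, runs 49→53
Sum = 0+18+32+35+47+49 = 181.

181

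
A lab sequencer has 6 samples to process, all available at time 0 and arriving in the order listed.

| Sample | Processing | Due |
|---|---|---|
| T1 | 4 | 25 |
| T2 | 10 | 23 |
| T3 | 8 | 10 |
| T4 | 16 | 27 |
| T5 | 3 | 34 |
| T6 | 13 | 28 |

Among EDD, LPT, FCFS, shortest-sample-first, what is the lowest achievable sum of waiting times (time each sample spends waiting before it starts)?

88

EDD (increasing due date): T3 T2 T1 T4 T6 T5.
T3: waits 0, runs 0→8
T2: waits 8, runs 8→18
T1: waits 18, runs 18→22
T4: waits 22, runs 22→38
T6: waits 38, runs 38→51
T5: waits 51, runs 51→54
Sum = 0+8+18+22+38+51 = 137.
LPT (decreasing processing time): T4 T6 T2 T3 T1 T5.
T4: waits 0, runs 0→16
T6: waits 16, runs 16→29
T2: waits 29, runs 29→39
T3: waits 39, runs 39→47
T1: waits 47, runs 47→51
T5: waits 51, runs 51→54
Sum = 0+16+29+39+47+51 = 182.
FIFO (arrival order): T1 T2 T3 T4 T5 T6.
T1: waits 0, runs 0→4
T2: waits 4, runs 4→14
T3: waits 14, runs 14→22
T4: waits 22, runs 22→38
T5: waits 38, runs 38→41
T6: waits 41, runs 41→54
Sum = 0+4+14+22+38+41 = 119.
SPT (increasing processing time): T5 T1 T3 T2 T6 T4.
T5: waits 0, runs 0→3
T1: waits 3, runs 3→7
T3: waits 7, runs 7→15
T2: waits 15, runs 15→25
T6: waits 25, runs 25→38
T4: waits 38, runs 38→54
Sum = 0+3+7+15+25+38 = 88.
EDD 137, LPT 182, FIFO 119, SPT 88 → minimum 88.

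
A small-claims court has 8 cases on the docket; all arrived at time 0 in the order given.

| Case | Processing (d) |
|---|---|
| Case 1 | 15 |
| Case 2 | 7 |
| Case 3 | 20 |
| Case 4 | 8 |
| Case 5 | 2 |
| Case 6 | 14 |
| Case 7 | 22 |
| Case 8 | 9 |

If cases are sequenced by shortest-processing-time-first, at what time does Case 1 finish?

55

SPT (increasing processing time): Case 5 Case 2 Case 4 Case 8 Case 6 Case 1 Case 3 Case 7.
Case 5: 0→2
Case 2: 2→9
Case 4: 9→17
Case 8: 17→26
Case 6: 26→40
Case 1: 40→55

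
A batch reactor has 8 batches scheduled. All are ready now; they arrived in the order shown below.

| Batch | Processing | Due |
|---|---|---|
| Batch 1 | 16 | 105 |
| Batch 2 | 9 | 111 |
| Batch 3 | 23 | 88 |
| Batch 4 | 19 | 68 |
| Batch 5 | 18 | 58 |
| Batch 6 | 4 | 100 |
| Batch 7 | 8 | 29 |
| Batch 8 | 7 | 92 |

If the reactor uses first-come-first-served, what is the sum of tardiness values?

FIFO (arrival order): Batch 1 Batch 2 Batch 3 Batch 4 Batch 5 Batch 6 Batch 7 Batch 8.
Batch 1: 0→16, due 105, tardiness 0
Batch 2: 16→25, due 111, tardiness 0
Batch 3: 25→48, due 88, tardiness 0
Batch 4: 48→67, due 68, tardiness 0
Batch 5: 67→85, due 58, tardiness 27
Batch 6: 85→89, due 100, tardiness 0
Batch 7: 89→97, due 29, tardiness 68
Batch 8: 97→104, due 92, tardiness 12
Sum = 0+0+0+0+27+0+68+12 = 107.

107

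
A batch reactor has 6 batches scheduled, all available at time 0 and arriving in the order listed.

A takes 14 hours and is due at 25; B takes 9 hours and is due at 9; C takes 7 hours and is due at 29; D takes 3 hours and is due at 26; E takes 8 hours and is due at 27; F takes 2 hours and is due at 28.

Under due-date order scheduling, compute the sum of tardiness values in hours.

EDD (increasing due date): B A D E F C.
B: 0→9, due 9, tardiness 0
A: 9→23, due 25, tardiness 0
D: 23→26, due 26, tardiness 0
E: 26→34, due 27, tardiness 7
F: 34→36, due 28, tardiness 8
C: 36→43, due 29, tardiness 14
Sum = 0+0+0+7+8+14 = 29.

29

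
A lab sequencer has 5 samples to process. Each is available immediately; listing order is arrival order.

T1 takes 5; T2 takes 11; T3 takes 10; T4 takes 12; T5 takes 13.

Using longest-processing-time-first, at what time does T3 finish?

LPT (decreasing processing time): T5 T4 T2 T3 T1.
T5: 0→13
T4: 13→25
T2: 25→36
T3: 36→46

46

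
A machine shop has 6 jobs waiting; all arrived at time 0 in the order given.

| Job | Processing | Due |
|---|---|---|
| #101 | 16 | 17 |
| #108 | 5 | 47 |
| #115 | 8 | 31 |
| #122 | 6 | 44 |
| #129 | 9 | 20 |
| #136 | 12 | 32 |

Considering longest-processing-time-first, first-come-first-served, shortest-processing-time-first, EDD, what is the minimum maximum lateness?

LPT (decreasing processing time): #101 #136 #129 #115 #122 #108.
#101: 0→16, due 17, lateness -1
#136: 16→28, due 32, lateness -4
#129: 28→37, due 20, lateness 17
#115: 37→45, due 31, lateness 14
#122: 45→51, due 44, lateness 7
#108: 51→56, due 47, lateness 9
Maximum = 17.
FIFO (arrival order): #101 #108 #115 #122 #129 #136.
#101: 0→16, due 17, lateness -1
#108: 16→21, due 47, lateness -26
#115: 21→29, due 31, lateness -2
#122: 29→35, due 44, lateness -9
#129: 35→44, due 20, lateness 24
#136: 44→56, due 32, lateness 24
Maximum = 24.
SPT (increasing processing time): #108 #122 #115 #129 #136 #101.
#108: 0→5, due 47, lateness -42
#122: 5→11, due 44, lateness -33
#115: 11→19, due 31, lateness -12
#129: 19→28, due 20, lateness 8
#136: 28→40, due 32, lateness 8
#101: 40→56, due 17, lateness 39
Maximum = 39.
EDD (increasing due date): #101 #129 #115 #136 #122 #108.
#101: 0→16, due 17, lateness -1
#129: 16→25, due 20, lateness 5
#115: 25→33, due 31, lateness 2
#136: 33→45, due 32, lateness 13
#122: 45→51, due 44, lateness 7
#108: 51→56, due 47, lateness 9
Maximum = 13.
LPT 17, FIFO 24, SPT 39, EDD 13 → minimum 13.

13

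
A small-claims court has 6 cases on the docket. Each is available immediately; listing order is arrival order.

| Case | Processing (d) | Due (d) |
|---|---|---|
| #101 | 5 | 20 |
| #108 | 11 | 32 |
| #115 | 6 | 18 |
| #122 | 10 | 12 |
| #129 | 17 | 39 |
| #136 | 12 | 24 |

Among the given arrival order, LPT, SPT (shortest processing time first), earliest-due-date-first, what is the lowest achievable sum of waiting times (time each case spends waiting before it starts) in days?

FIFO (arrival order): #101 #108 #115 #122 #129 #136.
#101: waits 0, runs 0→5
#108: waits 5, runs 5→16
#115: waits 16, runs 16→22
#122: waits 22, runs 22→32
#129: waits 32, runs 32→49
#136: waits 49, runs 49→61
Sum = 0+5+16+22+32+49 = 124.
LPT (decreasing processing time): #129 #136 #108 #122 #115 #101.
#129: waits 0, runs 0→17
#136: waits 17, runs 17→29
#108: waits 29, runs 29→40
#122: waits 40, runs 40→50
#115: waits 50, runs 50→56
#101: waits 56, runs 56→61
Sum = 0+17+29+40+50+56 = 192.
SPT (increasing processing time): #101 #115 #122 #108 #136 #129.
#101: waits 0, runs 0→5
#115: waits 5, runs 5→11
#122: waits 11, runs 11→21
#108: waits 21, runs 21→32
#136: waits 32, runs 32→44
#129: waits 44, runs 44→61
Sum = 0+5+11+21+32+44 = 113.
EDD (increasing due date): #122 #115 #101 #136 #108 #129.
#122: waits 0, runs 0→10
#115: waits 10, runs 10→16
#101: waits 16, runs 16→21
#136: waits 21, runs 21→33
#108: waits 33, runs 33→44
#129: waits 44, runs 44→61
Sum = 0+10+16+21+33+44 = 124.
FIFO 124, LPT 192, SPT 113, EDD 124 → minimum 113.

113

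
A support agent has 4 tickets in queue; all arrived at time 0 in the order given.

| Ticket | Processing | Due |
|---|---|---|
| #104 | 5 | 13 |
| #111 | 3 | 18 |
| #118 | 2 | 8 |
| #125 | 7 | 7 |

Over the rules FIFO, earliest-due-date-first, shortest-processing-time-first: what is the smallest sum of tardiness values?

FIFO (arrival order): #104 #111 #118 #125.
#104: 0→5, due 13, tardiness 0
#111: 5→8, due 18, tardiness 0
#118: 8→10, due 8, tardiness 2
#125: 10→17, due 7, tardiness 10
Sum = 0+0+2+10 = 12.
EDD (increasing due date): #125 #118 #104 #111.
#125: 0→7, due 7, tardiness 0
#118: 7→9, due 8, tardiness 1
#104: 9→14, due 13, tardiness 1
#111: 14→17, due 18, tardiness 0
Sum = 0+1+1+0 = 2.
SPT (increasing processing time): #118 #111 #104 #125.
#118: 0→2, due 8, tardiness 0
#111: 2→5, due 18, tardiness 0
#104: 5→10, due 13, tardiness 0
#125: 10→17, due 7, tardiness 10
Sum = 0+0+0+10 = 10.
FIFO 12, EDD 2, SPT 10 → minimum 2.

2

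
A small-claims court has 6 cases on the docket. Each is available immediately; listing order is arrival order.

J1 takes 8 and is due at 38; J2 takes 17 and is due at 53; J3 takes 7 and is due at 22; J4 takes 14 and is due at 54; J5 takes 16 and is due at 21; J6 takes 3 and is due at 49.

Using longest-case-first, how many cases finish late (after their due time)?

LPT (decreasing processing time): J2 J5 J4 J1 J3 J6.
J2: 0→17, due 53, tardiness 0
J5: 17→33, due 21, tardiness 12
J4: 33→47, due 54, tardiness 0
J1: 47→55, due 38, tardiness 17
J3: 55→62, due 22, tardiness 40
J6: 62→65, due 49, tardiness 16
Late cases: 4.

4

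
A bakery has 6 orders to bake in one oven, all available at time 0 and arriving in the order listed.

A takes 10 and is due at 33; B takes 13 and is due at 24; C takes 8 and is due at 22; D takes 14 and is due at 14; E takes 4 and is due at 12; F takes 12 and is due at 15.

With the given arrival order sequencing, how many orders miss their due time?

4

FIFO (arrival order): A B C D E F.
A: 0→10, due 33, tardiness 0
B: 10→23, due 24, tardiness 0
C: 23→31, due 22, tardiness 9
D: 31→45, due 14, tardiness 31
E: 45→49, due 12, tardiness 37
F: 49→61, due 15, tardiness 46
Late orders: 4.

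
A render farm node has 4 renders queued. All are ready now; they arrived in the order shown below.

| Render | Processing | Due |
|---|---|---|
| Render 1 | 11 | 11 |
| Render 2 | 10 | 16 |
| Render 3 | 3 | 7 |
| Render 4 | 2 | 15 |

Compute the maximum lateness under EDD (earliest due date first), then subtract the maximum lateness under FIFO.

EDD (increasing due date): Render 3 Render 1 Render 4 Render 2.
Render 3: 0→3, due 7, lateness -4
Render 1: 3→14, due 11, lateness 3
Render 4: 14→16, due 15, lateness 1
Render 2: 16→26, due 16, lateness 10
Maximum = 10.
FIFO (arrival order): Render 1 Render 2 Render 3 Render 4.
Render 1: 0→11, due 11, lateness 0
Render 2: 11→21, due 16, lateness 5
Render 3: 21→24, due 7, lateness 17
Render 4: 24→26, due 15, lateness 11
Maximum = 17.
Difference = 10 − 17 = -7.

-7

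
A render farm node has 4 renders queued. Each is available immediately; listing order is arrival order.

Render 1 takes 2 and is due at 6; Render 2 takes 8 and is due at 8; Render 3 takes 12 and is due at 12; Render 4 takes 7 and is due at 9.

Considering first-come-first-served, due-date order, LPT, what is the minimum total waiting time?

29

FIFO (arrival order): Render 1 Render 2 Render 3 Render 4.
Render 1: waits 0, runs 0→2
Render 2: waits 2, runs 2→10
Render 3: waits 10, runs 10→22
Render 4: waits 22, runs 22→29
Sum = 0+2+10+22 = 34.
EDD (increasing due date): Render 1 Render 2 Render 4 Render 3.
Render 1: waits 0, runs 0→2
Render 2: waits 2, runs 2→10
Render 4: waits 10, runs 10→17
Render 3: waits 17, runs 17→29
Sum = 0+2+10+17 = 29.
LPT (decreasing processing time): Render 3 Render 2 Render 4 Render 1.
Render 3: waits 0, runs 0→12
Render 2: waits 12, runs 12→20
Render 4: waits 20, runs 20→27
Render 1: waits 27, runs 27→29
Sum = 0+12+20+27 = 59.
FIFO 34, EDD 29, LPT 59 → minimum 29.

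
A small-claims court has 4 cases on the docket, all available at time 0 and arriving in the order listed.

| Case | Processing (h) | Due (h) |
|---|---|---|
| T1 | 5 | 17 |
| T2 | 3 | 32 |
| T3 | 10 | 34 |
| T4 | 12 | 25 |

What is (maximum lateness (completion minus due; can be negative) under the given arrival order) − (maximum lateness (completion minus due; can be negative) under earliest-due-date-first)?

9

FIFO (arrival order): T1 T2 T3 T4.
T1: 0→5, due 17, lateness -12
T2: 5→8, due 32, lateness -24
T3: 8→18, due 34, lateness -16
T4: 18→30, due 25, lateness 5
Maximum = 5.
EDD (increasing due date): T1 T4 T2 T3.
T1: 0→5, due 17, lateness -12
T4: 5→17, due 25, lateness -8
T2: 17→20, due 32, lateness -12
T3: 20→30, due 34, lateness -4
Maximum = -4.
Difference = 5 − -4 = 9.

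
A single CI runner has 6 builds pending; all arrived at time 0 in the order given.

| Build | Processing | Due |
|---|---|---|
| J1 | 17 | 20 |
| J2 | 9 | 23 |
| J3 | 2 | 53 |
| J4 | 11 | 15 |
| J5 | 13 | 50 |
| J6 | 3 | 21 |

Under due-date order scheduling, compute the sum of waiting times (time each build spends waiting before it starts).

EDD (increasing due date): J4 J1 J6 J2 J5 J3.
J4: waits 0, runs 0→11
J1: waits 11, runs 11→28
J6: waits 28, runs 28→31
J2: waits 31, runs 31→40
J5: waits 40, runs 40→53
J3: waits 53, runs 53→55
Sum = 0+11+28+31+40+53 = 163.

163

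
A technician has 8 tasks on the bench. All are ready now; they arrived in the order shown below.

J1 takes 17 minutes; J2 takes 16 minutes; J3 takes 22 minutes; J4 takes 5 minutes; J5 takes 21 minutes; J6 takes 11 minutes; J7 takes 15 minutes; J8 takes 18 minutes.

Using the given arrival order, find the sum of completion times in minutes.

FIFO (arrival order): J1 J2 J3 J4 J5 J6 J7 J8.
J1: 0→17
J2: 17→33
J3: 33→55
J4: 55→60
J5: 60→81
J6: 81→92
J7: 92→107
J8: 107→125
Sum = 17+33+55+60+81+92+107+125 = 570.

570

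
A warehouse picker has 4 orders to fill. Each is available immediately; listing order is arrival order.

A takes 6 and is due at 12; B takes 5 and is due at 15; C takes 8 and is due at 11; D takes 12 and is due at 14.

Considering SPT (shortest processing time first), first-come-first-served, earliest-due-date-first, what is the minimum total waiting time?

35

SPT (increasing processing time): B A C D.
B: waits 0, runs 0→5
A: waits 5, runs 5→11
C: waits 11, runs 11→19
D: waits 19, runs 19→31
Sum = 0+5+11+19 = 35.
FIFO (arrival order): A B C D.
A: waits 0, runs 0→6
B: waits 6, runs 6→11
C: waits 11, runs 11→19
D: waits 19, runs 19→31
Sum = 0+6+11+19 = 36.
EDD (increasing due date): C A D B.
C: waits 0, runs 0→8
A: waits 8, runs 8→14
D: waits 14, runs 14→26
B: waits 26, runs 26→31
Sum = 0+8+14+26 = 48.
SPT 35, FIFO 36, EDD 48 → minimum 35.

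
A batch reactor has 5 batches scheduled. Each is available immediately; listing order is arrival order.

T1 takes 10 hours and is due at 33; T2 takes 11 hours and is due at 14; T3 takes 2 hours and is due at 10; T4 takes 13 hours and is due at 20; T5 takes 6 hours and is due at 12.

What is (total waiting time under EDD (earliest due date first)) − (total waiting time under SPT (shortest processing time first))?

EDD (increasing due date): T3 T5 T2 T4 T1.
T3: waits 0, runs 0→2
T5: waits 2, runs 2→8
T2: waits 8, runs 8→19
T4: waits 19, runs 19→32
T1: waits 32, runs 32→42
Sum = 0+2+8+19+32 = 61.
SPT (increasing processing time): T3 T5 T1 T2 T4.
T3: waits 0, runs 0→2
T5: waits 2, runs 2→8
T1: waits 8, runs 8→18
T2: waits 18, runs 18→29
T4: waits 29, runs 29→42
Sum = 0+2+8+18+29 = 57.
Difference = 61 − 57 = 4.

4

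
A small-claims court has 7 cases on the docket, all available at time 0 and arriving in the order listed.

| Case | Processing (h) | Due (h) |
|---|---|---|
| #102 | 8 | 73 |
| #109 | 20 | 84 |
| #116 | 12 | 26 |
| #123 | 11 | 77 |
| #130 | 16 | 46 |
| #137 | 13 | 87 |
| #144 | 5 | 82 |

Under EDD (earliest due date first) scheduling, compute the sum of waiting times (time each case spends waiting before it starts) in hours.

247

EDD (increasing due date): #116 #130 #102 #123 #144 #109 #137.
#116: waits 0, runs 0→12
#130: waits 12, runs 12→28
#102: waits 28, runs 28→36
#123: waits 36, runs 36→47
#144: waits 47, runs 47→52
#109: waits 52, runs 52→72
#137: waits 72, runs 72→85
Sum = 0+12+28+36+47+52+72 = 247.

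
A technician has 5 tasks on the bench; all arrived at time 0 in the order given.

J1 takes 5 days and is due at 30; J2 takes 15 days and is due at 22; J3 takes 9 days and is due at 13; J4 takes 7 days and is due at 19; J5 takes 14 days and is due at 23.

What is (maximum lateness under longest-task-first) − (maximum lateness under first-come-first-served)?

-1

LPT (decreasing processing time): J2 J5 J3 J4 J1.
J2: 0→15, due 22, lateness -7
J5: 15→29, due 23, lateness 6
J3: 29→38, due 13, lateness 25
J4: 38→45, due 19, lateness 26
J1: 45→50, due 30, lateness 20
Maximum = 26.
FIFO (arrival order): J1 J2 J3 J4 J5.
J1: 0→5, due 30, lateness -25
J2: 5→20, due 22, lateness -2
J3: 20→29, due 13, lateness 16
J4: 29→36, due 19, lateness 17
J5: 36→50, due 23, lateness 27
Maximum = 27.
Difference = 26 − 27 = -1.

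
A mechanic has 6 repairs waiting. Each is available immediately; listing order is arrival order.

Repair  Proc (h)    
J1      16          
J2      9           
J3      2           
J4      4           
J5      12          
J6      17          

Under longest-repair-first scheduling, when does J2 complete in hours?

LPT (decreasing processing time): J6 J1 J5 J2 J4 J3.
J6: 0→17
J1: 17→33
J5: 33→45
J2: 45→54

54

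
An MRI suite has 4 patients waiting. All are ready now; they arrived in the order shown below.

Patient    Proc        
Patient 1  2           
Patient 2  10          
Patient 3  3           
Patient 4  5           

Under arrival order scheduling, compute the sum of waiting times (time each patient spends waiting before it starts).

FIFO (arrival order): Patient 1 Patient 2 Patient 3 Patient 4.
Patient 1: waits 0, runs 0→2
Patient 2: waits 2, runs 2→12
Patient 3: waits 12, runs 12→15
Patient 4: waits 15, runs 15→20
Sum = 0+2+12+15 = 29.

29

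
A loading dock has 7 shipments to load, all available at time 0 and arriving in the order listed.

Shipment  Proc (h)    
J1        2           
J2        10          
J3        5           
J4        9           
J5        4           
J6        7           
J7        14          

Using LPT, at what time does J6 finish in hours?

40

LPT (decreasing processing time): J7 J2 J4 J6 J3 J5 J1.
J7: 0→14
J2: 14→24
J4: 24→33
J6: 33→40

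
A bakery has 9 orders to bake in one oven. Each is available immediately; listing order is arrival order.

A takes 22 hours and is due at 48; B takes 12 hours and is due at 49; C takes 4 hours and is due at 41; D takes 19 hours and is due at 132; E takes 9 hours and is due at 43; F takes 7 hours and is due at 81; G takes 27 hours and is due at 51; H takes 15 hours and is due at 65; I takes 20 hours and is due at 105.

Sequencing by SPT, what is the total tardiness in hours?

SPT (increasing processing time): C F E B H D I A G.
C: 0→4, due 41, tardiness 0
F: 4→11, due 81, tardiness 0
E: 11→20, due 43, tardiness 0
B: 20→32, due 49, tardiness 0
H: 32→47, due 65, tardiness 0
D: 47→66, due 132, tardiness 0
I: 66→86, due 105, tardiness 0
A: 86→108, due 48, tardiness 60
G: 108→135, due 51, tardiness 84
Sum = 0+0+0+0+0+0+0+60+84 = 144.

144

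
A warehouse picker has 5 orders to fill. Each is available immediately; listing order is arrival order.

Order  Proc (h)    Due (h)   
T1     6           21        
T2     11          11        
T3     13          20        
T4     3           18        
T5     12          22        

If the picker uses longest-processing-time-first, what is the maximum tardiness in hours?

LPT (decreasing processing time): T3 T5 T2 T1 T4.
T3: 0→13, due 20, tardiness 0
T5: 13→25, due 22, tardiness 3
T2: 25→36, due 11, tardiness 25
T1: 36→42, due 21, tardiness 21
T4: 42→45, due 18, tardiness 27
Maximum = 27.

27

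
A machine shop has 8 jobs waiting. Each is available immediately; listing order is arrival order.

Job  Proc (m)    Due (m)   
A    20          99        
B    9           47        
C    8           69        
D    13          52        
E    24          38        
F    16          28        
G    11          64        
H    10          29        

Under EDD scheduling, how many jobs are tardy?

EDD (increasing due date): F H E B D G C A.
F: 0→16, due 28, tardiness 0
H: 16→26, due 29, tardiness 0
E: 26→50, due 38, tardiness 12
B: 50→59, due 47, tardiness 12
D: 59→72, due 52, tardiness 20
G: 72→83, due 64, tardiness 19
C: 83→91, due 69, tardiness 22
A: 91→111, due 99, tardiness 12
Late jobs: 6.

6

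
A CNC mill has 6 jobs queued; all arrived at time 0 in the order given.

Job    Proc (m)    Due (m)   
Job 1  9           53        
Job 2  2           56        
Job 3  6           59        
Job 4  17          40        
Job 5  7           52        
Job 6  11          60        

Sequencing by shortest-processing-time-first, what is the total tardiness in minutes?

SPT (increasing processing time): Job 2 Job 3 Job 5 Job 1 Job 6 Job 4.
Job 2: 0→2, due 56, tardiness 0
Job 3: 2→8, due 59, tardiness 0
Job 5: 8→15, due 52, tardiness 0
Job 1: 15→24, due 53, tardiness 0
Job 6: 24→35, due 60, tardiness 0
Job 4: 35→52, due 40, tardiness 12
Sum = 0+0+0+0+0+12 = 12.

12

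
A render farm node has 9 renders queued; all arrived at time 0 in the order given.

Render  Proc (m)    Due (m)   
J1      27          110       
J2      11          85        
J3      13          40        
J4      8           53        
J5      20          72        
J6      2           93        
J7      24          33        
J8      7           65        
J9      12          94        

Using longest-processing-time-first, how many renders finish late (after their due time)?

7

LPT (decreasing processing time): J1 J7 J5 J3 J9 J2 J4 J8 J6.
J1: 0→27, due 110, tardiness 0
J7: 27→51, due 33, tardiness 18
J5: 51→71, due 72, tardiness 0
J3: 71→84, due 40, tardiness 44
J9: 84→96, due 94, tardiness 2
J2: 96→107, due 85, tardiness 22
J4: 107→115, due 53, tardiness 62
J8: 115→122, due 65, tardiness 57
J6: 122→124, due 93, tardiness 31
Late renders: 7.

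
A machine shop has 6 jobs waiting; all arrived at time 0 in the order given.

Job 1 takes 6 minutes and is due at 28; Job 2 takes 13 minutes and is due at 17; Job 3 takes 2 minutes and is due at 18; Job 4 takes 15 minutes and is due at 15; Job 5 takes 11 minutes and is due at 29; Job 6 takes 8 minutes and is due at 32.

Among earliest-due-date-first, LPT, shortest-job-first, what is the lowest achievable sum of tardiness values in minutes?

EDD (increasing due date): Job 4 Job 2 Job 3 Job 1 Job 5 Job 6.
Job 4: 0→15, due 15, tardiness 0
Job 2: 15→28, due 17, tardiness 11
Job 3: 28→30, due 18, tardiness 12
Job 1: 30→36, due 28, tardiness 8
Job 5: 36→47, due 29, tardiness 18
Job 6: 47→55, due 32, tardiness 23
Sum = 0+11+12+8+18+23 = 72.
LPT (decreasing processing time): Job 4 Job 2 Job 5 Job 6 Job 1 Job 3.
Job 4: 0→15, due 15, tardiness 0
Job 2: 15→28, due 17, tardiness 11
Job 5: 28→39, due 29, tardiness 10
Job 6: 39→47, due 32, tardiness 15
Job 1: 47→53, due 28, tardiness 25
Job 3: 53→55, due 18, tardiness 37
Sum = 0+11+10+15+25+37 = 98.
SPT (increasing processing time): Job 3 Job 1 Job 6 Job 5 Job 2 Job 4.
Job 3: 0→2, due 18, tardiness 0
Job 1: 2→8, due 28, tardiness 0
Job 6: 8→16, due 32, tardiness 0
Job 5: 16→27, due 29, tardiness 0
Job 2: 27→40, due 17, tardiness 23
Job 4: 40→55, due 15, tardiness 40
Sum = 0+0+0+0+23+40 = 63.
EDD 72, LPT 98, SPT 63 → minimum 63.

63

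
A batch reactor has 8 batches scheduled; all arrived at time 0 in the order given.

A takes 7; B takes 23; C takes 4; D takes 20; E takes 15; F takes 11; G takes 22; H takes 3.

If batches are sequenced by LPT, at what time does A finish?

LPT (decreasing processing time): B G D E F A C H.
B: 0→23
G: 23→45
D: 45→65
E: 65→80
F: 80→91
A: 91→98

98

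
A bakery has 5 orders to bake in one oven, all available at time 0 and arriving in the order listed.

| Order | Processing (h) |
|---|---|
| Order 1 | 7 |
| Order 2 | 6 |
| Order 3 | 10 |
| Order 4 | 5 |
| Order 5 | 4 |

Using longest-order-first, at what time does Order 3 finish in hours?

LPT (decreasing processing time): Order 3 Order 1 Order 2 Order 4 Order 5.
Order 3: 0→10

10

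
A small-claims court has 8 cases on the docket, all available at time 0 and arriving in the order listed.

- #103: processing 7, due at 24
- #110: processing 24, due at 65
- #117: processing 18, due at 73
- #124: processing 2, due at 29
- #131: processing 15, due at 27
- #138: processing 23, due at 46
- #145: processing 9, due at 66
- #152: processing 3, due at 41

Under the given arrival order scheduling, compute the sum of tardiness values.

196

FIFO (arrival order): #103 #110 #117 #124 #131 #138 #145 #152.
#103: 0→7, due 24, tardiness 0
#110: 7→31, due 65, tardiness 0
#117: 31→49, due 73, tardiness 0
#124: 49→51, due 29, tardiness 22
#131: 51→66, due 27, tardiness 39
#138: 66→89, due 46, tardiness 43
#145: 89→98, due 66, tardiness 32
#152: 98→101, due 41, tardiness 60
Sum = 0+0+0+22+39+43+32+60 = 196.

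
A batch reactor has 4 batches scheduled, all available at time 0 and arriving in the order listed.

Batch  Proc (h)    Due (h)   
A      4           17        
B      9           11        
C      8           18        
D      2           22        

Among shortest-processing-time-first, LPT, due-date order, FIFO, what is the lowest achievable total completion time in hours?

SPT (increasing processing time): D A C B.
D: 0→2
A: 2→6
C: 6→14
B: 14→23
Sum = 2+6+14+23 = 45.
LPT (decreasing processing time): B C A D.
B: 0→9
C: 9→17
A: 17→21
D: 21→23
Sum = 9+17+21+23 = 70.
EDD (increasing due date): B A C D.
B: 0→9
A: 9→13
C: 13→21
D: 21→23
Sum = 9+13+21+23 = 66.
FIFO (arrival order): A B C D.
A: 0→4
B: 4→13
C: 13→21
D: 21→23
Sum = 4+13+21+23 = 61.
SPT 45, LPT 70, EDD 66, FIFO 61 → minimum 45.

45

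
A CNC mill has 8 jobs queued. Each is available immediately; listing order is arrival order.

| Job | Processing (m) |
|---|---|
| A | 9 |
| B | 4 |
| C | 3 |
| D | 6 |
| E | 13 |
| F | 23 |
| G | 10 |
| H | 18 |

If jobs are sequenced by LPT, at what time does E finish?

54

LPT (decreasing processing time): F H E G A D B C.
F: 0→23
H: 23→41
E: 41→54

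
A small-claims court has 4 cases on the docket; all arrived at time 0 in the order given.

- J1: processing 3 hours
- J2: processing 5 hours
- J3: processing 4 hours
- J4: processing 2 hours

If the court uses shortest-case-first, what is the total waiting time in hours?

SPT (increasing processing time): J4 J1 J3 J2.
J4: waits 0, runs 0→2
J1: waits 2, runs 2→5
J3: waits 5, runs 5→9
J2: waits 9, runs 9→14
Sum = 0+2+5+9 = 16.

16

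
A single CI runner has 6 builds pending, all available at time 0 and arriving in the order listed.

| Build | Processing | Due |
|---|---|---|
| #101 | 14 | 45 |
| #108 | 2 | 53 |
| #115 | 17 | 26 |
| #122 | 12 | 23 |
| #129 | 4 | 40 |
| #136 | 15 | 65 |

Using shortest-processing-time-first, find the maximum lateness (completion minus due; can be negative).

38

SPT (increasing processing time): #108 #129 #122 #101 #136 #115.
#108: 0→2, due 53, lateness -51
#129: 2→6, due 40, lateness -34
#122: 6→18, due 23, lateness -5
#101: 18→32, due 45, lateness -13
#136: 32→47, due 65, lateness -18
#115: 47→64, due 26, lateness 38
Maximum = 38.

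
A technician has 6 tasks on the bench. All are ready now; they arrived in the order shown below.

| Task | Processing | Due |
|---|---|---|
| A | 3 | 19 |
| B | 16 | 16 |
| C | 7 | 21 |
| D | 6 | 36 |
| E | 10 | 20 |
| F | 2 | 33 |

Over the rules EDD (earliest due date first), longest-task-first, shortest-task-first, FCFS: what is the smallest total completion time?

EDD (increasing due date): B A E C F D.
B: 0→16
A: 16→19
E: 19→29
C: 29→36
F: 36→38
D: 38→44
Sum = 16+19+29+36+38+44 = 182.
LPT (decreasing processing time): B E C D A F.
B: 0→16
E: 16→26
C: 26→33
D: 33→39
A: 39→42
F: 42→44
Sum = 16+26+33+39+42+44 = 200.
SPT (increasing processing time): F A D C E B.
F: 0→2
A: 2→5
D: 5→11
C: 11→18
E: 18→28
B: 28→44
Sum = 2+5+11+18+28+44 = 108.
FIFO (arrival order): A B C D E F.
A: 0→3
B: 3→19
C: 19→26
D: 26→32
E: 32→42
F: 42→44
Sum = 3+19+26+32+42+44 = 166.
EDD 182, LPT 200, SPT 108, FIFO 166 → minimum 108.

108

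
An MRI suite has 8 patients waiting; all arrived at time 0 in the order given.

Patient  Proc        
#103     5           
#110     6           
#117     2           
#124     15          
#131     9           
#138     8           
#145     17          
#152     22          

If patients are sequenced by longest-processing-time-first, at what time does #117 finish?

84

LPT (decreasing processing time): #152 #145 #124 #131 #138 #110 #103 #117.
#152: 0→22
#145: 22→39
#124: 39→54
#131: 54→63
#138: 63→71
#110: 71→77
#103: 77→82
#117: 82→84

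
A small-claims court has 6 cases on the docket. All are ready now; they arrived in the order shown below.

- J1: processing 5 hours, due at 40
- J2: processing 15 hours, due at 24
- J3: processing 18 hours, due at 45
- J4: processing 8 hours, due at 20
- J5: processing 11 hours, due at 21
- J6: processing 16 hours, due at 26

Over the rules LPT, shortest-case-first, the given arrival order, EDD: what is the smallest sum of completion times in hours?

209

LPT (decreasing processing time): J3 J6 J2 J5 J4 J1.
J3: 0→18
J6: 18→34
J2: 34→49
J5: 49→60
J4: 60→68
J1: 68→73
Sum = 18+34+49+60+68+73 = 302.
SPT (increasing processing time): J1 J4 J5 J2 J6 J3.
J1: 0→5
J4: 5→13
J5: 13→24
J2: 24→39
J6: 39→55
J3: 55→73
Sum = 5+13+24+39+55+73 = 209.
FIFO (arrival order): J1 J2 J3 J4 J5 J6.
J1: 0→5
J2: 5→20
J3: 20→38
J4: 38→46
J5: 46→57
J6: 57→73
Sum = 5+20+38+46+57+73 = 239.
EDD (increasing due date): J4 J5 J2 J6 J1 J3.
J4: 0→8
J5: 8→19
J2: 19→34
J6: 34→50
J1: 50→55
J3: 55→73
Sum = 8+19+34+50+55+73 = 239.
LPT 302, SPT 209, FIFO 239, EDD 239 → minimum 209.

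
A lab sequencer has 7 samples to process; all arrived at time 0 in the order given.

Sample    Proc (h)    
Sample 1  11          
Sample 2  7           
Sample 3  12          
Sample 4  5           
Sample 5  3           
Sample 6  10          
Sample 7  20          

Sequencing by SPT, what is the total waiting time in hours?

SPT (increasing processing time): Sample 5 Sample 4 Sample 2 Sample 6 Sample 1 Sample 3 Sample 7.
Sample 5: waits 0, runs 0→3
Sample 4: waits 3, runs 3→8
Sample 2: waits 8, runs 8→15
Sample 6: waits 15, runs 15→25
Sample 1: waits 25, runs 25→36
Sample 3: waits 36, runs 36→48
Sample 7: waits 48, runs 48→68
Sum = 0+3+8+15+25+36+48 = 135.

135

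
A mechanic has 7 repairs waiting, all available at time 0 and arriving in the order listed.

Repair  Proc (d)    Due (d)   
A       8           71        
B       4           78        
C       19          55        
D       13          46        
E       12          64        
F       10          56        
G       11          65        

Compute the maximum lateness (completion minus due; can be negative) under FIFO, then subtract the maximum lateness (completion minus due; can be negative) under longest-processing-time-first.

3

FIFO (arrival order): A B C D E F G.
A: 0→8, due 71, lateness -63
B: 8→12, due 78, lateness -66
C: 12→31, due 55, lateness -24
D: 31→44, due 46, lateness -2
E: 44→56, due 64, lateness -8
F: 56→66, due 56, lateness 10
G: 66→77, due 65, lateness 12
Maximum = 12.
LPT (decreasing processing time): C D E G F A B.
C: 0→19, due 55, lateness -36
D: 19→32, due 46, lateness -14
E: 32→44, due 64, lateness -20
G: 44→55, due 65, lateness -10
F: 55→65, due 56, lateness 9
A: 65→73, due 71, lateness 2
B: 73→77, due 78, lateness -1
Maximum = 9.
Difference = 12 − 9 = 3.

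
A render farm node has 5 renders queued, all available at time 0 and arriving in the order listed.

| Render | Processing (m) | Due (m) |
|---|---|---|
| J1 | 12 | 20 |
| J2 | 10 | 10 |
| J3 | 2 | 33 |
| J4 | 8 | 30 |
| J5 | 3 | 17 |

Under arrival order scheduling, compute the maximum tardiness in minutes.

18

FIFO (arrival order): J1 J2 J3 J4 J5.
J1: 0→12, due 20, tardiness 0
J2: 12→22, due 10, tardiness 12
J3: 22→24, due 33, tardiness 0
J4: 24→32, due 30, tardiness 2
J5: 32→35, due 17, tardiness 18
Maximum = 18.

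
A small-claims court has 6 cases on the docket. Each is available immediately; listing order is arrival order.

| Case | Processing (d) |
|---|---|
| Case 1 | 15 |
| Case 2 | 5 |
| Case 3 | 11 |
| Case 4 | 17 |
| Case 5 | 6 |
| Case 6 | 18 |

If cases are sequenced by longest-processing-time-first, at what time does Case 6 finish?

18

LPT (decreasing processing time): Case 6 Case 4 Case 1 Case 3 Case 5 Case 2.
Case 6: 0→18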